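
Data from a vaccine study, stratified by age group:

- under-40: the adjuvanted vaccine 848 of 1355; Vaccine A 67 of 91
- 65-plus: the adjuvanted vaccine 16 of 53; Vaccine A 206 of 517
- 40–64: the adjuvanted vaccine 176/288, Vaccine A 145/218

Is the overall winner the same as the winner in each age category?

No

Under-40: the adjuvanted vaccine 848/1355 = 62.6%, Vaccine A 67/91 = 73.6% → Vaccine A
65-plus: the adjuvanted vaccine 16/53 = 30.2%, Vaccine A 206/517 = 39.8% → Vaccine A
40–64: the adjuvanted vaccine 176/288 = 61.1%, Vaccine A 145/218 = 66.5% → Vaccine A
Overall: the adjuvanted vaccine 1040/1696 = 61.3%, Vaccine A 418/826 = 50.6% → the adjuvanted vaccine
Vaccine A wins each age group but the adjuvanted vaccine wins overall — the comparison reverses. Vaccine A's recipients skew toward 65-plus, which has a lower base rate.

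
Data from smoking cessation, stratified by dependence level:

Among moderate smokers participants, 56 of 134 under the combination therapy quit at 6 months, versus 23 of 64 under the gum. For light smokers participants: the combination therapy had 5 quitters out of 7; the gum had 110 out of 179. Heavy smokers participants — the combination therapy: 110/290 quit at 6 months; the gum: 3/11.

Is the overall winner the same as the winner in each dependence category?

Moderate smokers: the combination therapy 56/134 = 41.8%, the gum 23/64 = 35.9% → the combination therapy
Light smokers: the combination therapy 5/7 = 71.4%, the gum 110/179 = 61.5% → the combination therapy
Heavy smokers: the combination therapy 110/290 = 37.9%, the gum 3/11 = 27.3% → the combination therapy
Overall: the combination therapy 171/431 = 39.7%, the gum 136/254 = 53.5% → the gum
The combination therapy wins each dependence group but the gum wins overall — the comparison reverses. The combination therapy's participants skew toward heavy smokers, which has a lower base rate.

No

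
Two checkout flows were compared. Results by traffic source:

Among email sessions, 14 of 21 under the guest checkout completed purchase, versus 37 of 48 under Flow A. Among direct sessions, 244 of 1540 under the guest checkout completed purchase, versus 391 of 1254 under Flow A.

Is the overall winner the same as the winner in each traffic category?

Email: the guest checkout 14/21 = 66.7%, Flow A 37/48 = 77.1% → Flow A
Direct: the guest checkout 244/1540 = 15.8%, Flow A 391/1254 = 31.2% → Flow A
Overall: the guest checkout 258/1561 = 16.5%, Flow A 428/1302 = 32.9% → Flow A
Flow A wins overall and in every traffic group — no reversal.

Yes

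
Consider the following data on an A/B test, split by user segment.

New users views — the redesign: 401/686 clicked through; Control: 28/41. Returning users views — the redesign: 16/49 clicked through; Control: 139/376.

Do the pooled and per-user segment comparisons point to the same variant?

No

New users: the redesign 401/686 = 58.5%, Control 28/41 = 68.3% → Control
Returning users: the redesign 16/49 = 32.7%, Control 139/376 = 37.0% → Control
Overall: the redesign 417/735 = 56.7%, Control 167/417 = 40.0% → the redesign
Control wins each user group but the redesign wins overall — the comparison reverses. Control's views skew toward returning users, which has a lower base rate.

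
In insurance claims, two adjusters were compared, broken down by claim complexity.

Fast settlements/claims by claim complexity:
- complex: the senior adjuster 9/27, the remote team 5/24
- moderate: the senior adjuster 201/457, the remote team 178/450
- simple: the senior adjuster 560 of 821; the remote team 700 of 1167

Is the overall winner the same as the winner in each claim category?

Yes

Complex: the senior adjuster 9/27 = 33.3%, the remote team 5/24 = 20.8% → the senior adjuster
Moderate: the senior adjuster 201/457 = 44.0%, the remote team 178/450 = 39.6% → the senior adjuster
Simple: the senior adjuster 560/821 = 68.2%, the remote team 700/1167 = 60.0% → the senior adjuster
Overall: the senior adjuster 770/1305 = 59.0%, the remote team 883/1641 = 53.8% → the senior adjuster
The senior adjuster wins overall and in every claim group — no reversal.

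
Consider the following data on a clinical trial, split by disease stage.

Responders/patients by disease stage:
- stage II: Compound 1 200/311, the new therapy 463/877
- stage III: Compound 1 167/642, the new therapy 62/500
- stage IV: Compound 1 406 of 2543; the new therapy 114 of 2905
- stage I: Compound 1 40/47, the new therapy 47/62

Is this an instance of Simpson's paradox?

No

Stage II: Compound 1 200/311 = 64.3%, the new therapy 463/877 = 52.8% → Compound 1
Stage III: Compound 1 167/642 = 26.0%, the new therapy 62/500 = 12.4% → Compound 1
Stage IV: Compound 1 406/2543 = 16.0%, the new therapy 114/2905 = 3.9% → Compound 1
Stage I: Compound 1 40/47 = 85.1%, the new therapy 47/62 = 75.8% → Compound 1
Overall: Compound 1 813/3543 = 22.9%, the new therapy 686/4344 = 15.8% → Compound 1
Compound 1 wins overall and in every disease group — no reversal.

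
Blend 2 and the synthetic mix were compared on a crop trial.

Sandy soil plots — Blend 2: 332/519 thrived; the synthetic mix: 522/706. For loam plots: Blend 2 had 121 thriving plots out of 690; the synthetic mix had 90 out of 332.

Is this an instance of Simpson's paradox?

Sandy soil: Blend 2 332/519 = 64.0%, the synthetic mix 522/706 = 73.9% → the synthetic mix
Loam: Blend 2 121/690 = 17.5%, the synthetic mix 90/332 = 27.1% → the synthetic mix
Overall: Blend 2 453/1209 = 37.5%, the synthetic mix 612/1038 = 59.0% → the synthetic mix
The synthetic mix wins overall and in every soil group — no reversal.

No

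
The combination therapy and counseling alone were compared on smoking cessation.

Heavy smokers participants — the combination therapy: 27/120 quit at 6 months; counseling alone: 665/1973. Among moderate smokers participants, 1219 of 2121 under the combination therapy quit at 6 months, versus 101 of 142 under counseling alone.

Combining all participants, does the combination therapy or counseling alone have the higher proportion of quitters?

Heavy smokers: the combination therapy 27/120 = 22.5%, counseling alone 665/1973 = 33.7% → counseling alone
Moderate smokers: the combination therapy 1219/2121 = 57.5%, counseling alone 101/142 = 71.1% → counseling alone
Overall: the combination therapy 1246/2241 = 55.6%, counseling alone 766/2115 = 36.2% → the combination therapy
(Counseling alone wins every dependence group but the combination therapy wins overall — counseling alone's participants skew toward the low-rate heavy smokers group.)

the combination therapy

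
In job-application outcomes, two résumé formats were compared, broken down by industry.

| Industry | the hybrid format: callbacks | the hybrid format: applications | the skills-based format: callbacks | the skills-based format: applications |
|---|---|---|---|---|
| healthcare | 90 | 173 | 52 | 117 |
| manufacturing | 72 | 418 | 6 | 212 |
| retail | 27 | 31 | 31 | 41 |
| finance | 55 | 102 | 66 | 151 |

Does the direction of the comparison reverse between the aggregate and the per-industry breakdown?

No

Healthcare: the hybrid format 90/173 = 52.0%, the skills-based format 52/117 = 44.4% → the hybrid format
Manufacturing: the hybrid format 72/418 = 17.2%, the skills-based format 6/212 = 2.8% → the hybrid format
Retail: the hybrid format 27/31 = 87.1%, the skills-based format 31/41 = 75.6% → the hybrid format
Finance: the hybrid format 55/102 = 53.9%, the skills-based format 66/151 = 43.7% → the hybrid format
Overall: the hybrid format 244/724 = 33.7%, the skills-based format 155/521 = 29.8% → the hybrid format
The hybrid format wins overall and in every industry group — no reversal.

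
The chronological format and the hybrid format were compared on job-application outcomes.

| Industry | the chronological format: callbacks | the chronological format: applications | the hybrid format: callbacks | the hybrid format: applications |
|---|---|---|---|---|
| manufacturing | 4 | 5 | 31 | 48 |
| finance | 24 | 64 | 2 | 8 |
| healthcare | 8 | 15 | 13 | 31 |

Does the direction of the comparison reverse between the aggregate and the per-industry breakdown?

Yes

Manufacturing: the chronological format 4/5 = 80.0%, the hybrid format 31/48 = 64.6% → the chronological format
Finance: the chronological format 24/64 = 37.5%, the hybrid format 2/8 = 25.0% → the chronological format
Healthcare: the chronological format 8/15 = 53.3%, the hybrid format 13/31 = 41.9% → the chronological format
Overall: the chronological format 36/84 = 42.9%, the hybrid format 46/87 = 52.9% → the hybrid format
The chronological format wins each industry group but the hybrid format wins overall — the comparison reverses. The chronological format's applications skew toward finance, which has a lower base rate.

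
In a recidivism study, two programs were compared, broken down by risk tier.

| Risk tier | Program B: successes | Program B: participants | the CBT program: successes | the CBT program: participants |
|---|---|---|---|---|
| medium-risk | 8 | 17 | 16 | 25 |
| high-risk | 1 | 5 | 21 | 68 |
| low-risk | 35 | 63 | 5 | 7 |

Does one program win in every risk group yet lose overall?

Medium-risk: Program B 8/17 = 47.1%, the CBT program 16/25 = 64.0% → the CBT program
High-risk: Program B 1/5 = 20.0%, the CBT program 21/68 = 30.9% → the CBT program
Low-risk: Program B 35/63 = 55.6%, the CBT program 5/7 = 71.4% → the CBT program
Overall: Program B 44/85 = 51.8%, the CBT program 42/100 = 42.0% → Program B
The CBT program wins each risk group but Program B wins overall — the comparison reverses. The CBT program's participants skew toward high-risk, which has a lower base rate.

Yes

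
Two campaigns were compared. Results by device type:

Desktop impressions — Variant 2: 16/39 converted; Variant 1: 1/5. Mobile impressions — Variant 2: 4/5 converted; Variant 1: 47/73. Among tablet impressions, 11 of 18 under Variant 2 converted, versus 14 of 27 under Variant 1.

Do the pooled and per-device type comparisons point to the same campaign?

Desktop: Variant 2 16/39 = 41.0%, Variant 1 1/5 = 20.0% → Variant 2
Mobile: Variant 2 4/5 = 80.0%, Variant 1 47/73 = 64.4% → Variant 2
Tablet: Variant 2 11/18 = 61.1%, Variant 1 14/27 = 51.9% → Variant 2
Overall: Variant 2 31/62 = 50.0%, Variant 1 62/105 = 59.0% → Variant 1
Variant 2 wins each device group but Variant 1 wins overall — the comparison reverses. Variant 2's impressions skew toward desktop, which has a lower base rate.

No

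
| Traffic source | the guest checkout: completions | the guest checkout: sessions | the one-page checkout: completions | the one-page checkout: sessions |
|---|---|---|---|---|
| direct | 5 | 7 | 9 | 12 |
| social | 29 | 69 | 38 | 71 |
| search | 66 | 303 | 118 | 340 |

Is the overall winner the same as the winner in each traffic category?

Yes

Direct: the guest checkout 5/7 = 71.4%, the one-page checkout 9/12 = 75.0% → the one-page checkout
Social: the guest checkout 29/69 = 42.0%, the one-page checkout 38/71 = 53.5% → the one-page checkout
Search: the guest checkout 66/303 = 21.8%, the one-page checkout 118/340 = 34.7% → the one-page checkout
Overall: the guest checkout 100/379 = 26.4%, the one-page checkout 165/423 = 39.0% → the one-page checkout
The one-page checkout wins overall and in every traffic group — no reversal.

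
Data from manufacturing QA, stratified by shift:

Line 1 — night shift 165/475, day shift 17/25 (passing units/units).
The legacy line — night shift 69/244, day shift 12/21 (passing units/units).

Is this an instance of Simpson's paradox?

No

Night shift: Line 1 165/475 = 34.7%, the legacy line 69/244 = 28.3% → Line 1
Day shift: Line 1 17/25 = 68.0%, the legacy line 12/21 = 57.1% → Line 1
Overall: Line 1 182/500 = 36.4%, the legacy line 81/265 = 30.6% → Line 1
Line 1 wins overall and in every shift group — no reversal.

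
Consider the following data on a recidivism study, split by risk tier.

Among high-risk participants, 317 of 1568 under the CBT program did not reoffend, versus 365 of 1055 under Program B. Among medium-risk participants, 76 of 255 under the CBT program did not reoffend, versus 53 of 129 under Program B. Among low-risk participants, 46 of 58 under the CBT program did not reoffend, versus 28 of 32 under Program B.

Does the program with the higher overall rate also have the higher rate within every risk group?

Yes

High-risk: the CBT program 317/1568 = 20.2%, Program B 365/1055 = 34.6% → Program B
Medium-risk: the CBT program 76/255 = 29.8%, Program B 53/129 = 41.1% → Program B
Low-risk: the CBT program 46/58 = 79.3%, Program B 28/32 = 87.5% → Program B
Overall: the CBT program 439/1881 = 23.3%, Program B 446/1216 = 36.7% → Program B
Program B wins overall and in every risk group — no reversal.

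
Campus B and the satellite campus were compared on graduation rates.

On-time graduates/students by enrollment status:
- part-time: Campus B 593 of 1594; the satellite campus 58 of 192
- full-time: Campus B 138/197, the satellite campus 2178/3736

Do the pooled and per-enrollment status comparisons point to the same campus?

Part-time: Campus B 593/1594 = 37.2%, the satellite campus 58/192 = 30.2% → Campus B
Full-time: Campus B 138/197 = 70.1%, the satellite campus 2178/3736 = 58.3% → Campus B
Overall: Campus B 731/1791 = 40.8%, the satellite campus 2236/3928 = 56.9% → the satellite campus
Campus B wins each enrollment group but the satellite campus wins overall — the comparison reverses. Campus B's students skew toward part-time, which has a lower base rate.

No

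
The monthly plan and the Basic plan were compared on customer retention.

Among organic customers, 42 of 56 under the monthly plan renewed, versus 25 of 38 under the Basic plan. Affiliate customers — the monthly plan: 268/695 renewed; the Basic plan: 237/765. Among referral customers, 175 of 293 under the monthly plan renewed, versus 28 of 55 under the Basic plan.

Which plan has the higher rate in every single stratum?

the monthly plan

Organic: the monthly plan 42/56 = 75.0%, the Basic plan 25/38 = 65.8% → the monthly plan
Affiliate: the monthly plan 268/695 = 38.6%, the Basic plan 237/765 = 31.0% → the monthly plan
Referral: the monthly plan 175/293 = 59.7%, the Basic plan 28/55 = 50.9% → the monthly plan
The monthly plan has the higher rate in all 3 groups.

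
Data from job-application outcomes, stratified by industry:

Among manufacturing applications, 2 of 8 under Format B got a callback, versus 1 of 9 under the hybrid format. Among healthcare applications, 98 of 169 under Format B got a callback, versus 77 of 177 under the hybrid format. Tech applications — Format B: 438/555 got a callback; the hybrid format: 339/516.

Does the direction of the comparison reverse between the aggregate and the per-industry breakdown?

Manufacturing: Format B 2/8 = 25.0%, the hybrid format 1/9 = 11.1% → Format B
Healthcare: Format B 98/169 = 58.0%, the hybrid format 77/177 = 43.5% → Format B
Tech: Format B 438/555 = 78.9%, the hybrid format 339/516 = 65.7% → Format B
Overall: Format B 538/732 = 73.5%, the hybrid format 417/702 = 59.4% → Format B
Format B wins overall and in every industry group — no reversal.

No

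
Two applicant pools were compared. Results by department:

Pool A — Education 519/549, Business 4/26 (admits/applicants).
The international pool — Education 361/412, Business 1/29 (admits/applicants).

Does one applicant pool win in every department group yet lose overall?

No

Education: Pool A 519/549 = 94.5%, the international pool 361/412 = 87.6% → Pool A
Business: Pool A 4/26 = 15.4%, the international pool 1/29 = 3.4% → Pool A
Overall: Pool A 523/575 = 91.0%, the international pool 362/441 = 82.1% → Pool A
Pool A wins overall and in every department group — no reversal.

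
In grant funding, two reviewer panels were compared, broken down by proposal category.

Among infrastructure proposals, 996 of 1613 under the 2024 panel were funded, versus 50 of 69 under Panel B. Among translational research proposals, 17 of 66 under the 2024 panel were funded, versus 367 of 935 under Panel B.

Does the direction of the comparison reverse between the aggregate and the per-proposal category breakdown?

Yes

Infrastructure: the 2024 panel 996/1613 = 61.7%, Panel B 50/69 = 72.5% → Panel B
Translational research: the 2024 panel 17/66 = 25.8%, Panel B 367/935 = 39.3% → Panel B
Overall: the 2024 panel 1013/1679 = 60.3%, Panel B 417/1004 = 41.5% → the 2024 panel
Panel B wins each proposal group but the 2024 panel wins overall — the comparison reverses. Panel B's proposals skew toward translational research, which has a lower base rate.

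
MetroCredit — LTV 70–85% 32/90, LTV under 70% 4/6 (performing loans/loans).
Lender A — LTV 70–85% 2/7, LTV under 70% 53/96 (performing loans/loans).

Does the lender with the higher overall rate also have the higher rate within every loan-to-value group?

LTV 70–85%: MetroCredit 32/90 = 35.6%, Lender A 2/7 = 28.6% → MetroCredit
LTV under 70%: MetroCredit 4/6 = 66.7%, Lender A 53/96 = 55.2% → MetroCredit
Overall: MetroCredit 36/96 = 37.5%, Lender A 55/103 = 53.4% → Lender A
MetroCredit wins each loan-to-value group but Lender A wins overall — the comparison reverses. MetroCredit's loans skew toward LTV 70–85%, which has a lower base rate.

No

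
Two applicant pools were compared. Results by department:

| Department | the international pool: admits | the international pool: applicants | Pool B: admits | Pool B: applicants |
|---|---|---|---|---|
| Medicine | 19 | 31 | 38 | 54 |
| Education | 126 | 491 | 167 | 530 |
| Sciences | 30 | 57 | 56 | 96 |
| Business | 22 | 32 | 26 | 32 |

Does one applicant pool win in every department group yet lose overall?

Medicine: the international pool 19/31 = 61.3%, Pool B 38/54 = 70.4% → Pool B
Education: the international pool 126/491 = 25.7%, Pool B 167/530 = 31.5% → Pool B
Sciences: the international pool 30/57 = 52.6%, Pool B 56/96 = 58.3% → Pool B
Business: the international pool 22/32 = 68.8%, Pool B 26/32 = 81.2% → Pool B
Overall: the international pool 197/611 = 32.2%, Pool B 287/712 = 40.3% → Pool B
Pool B wins overall and in every department group — no reversal.

No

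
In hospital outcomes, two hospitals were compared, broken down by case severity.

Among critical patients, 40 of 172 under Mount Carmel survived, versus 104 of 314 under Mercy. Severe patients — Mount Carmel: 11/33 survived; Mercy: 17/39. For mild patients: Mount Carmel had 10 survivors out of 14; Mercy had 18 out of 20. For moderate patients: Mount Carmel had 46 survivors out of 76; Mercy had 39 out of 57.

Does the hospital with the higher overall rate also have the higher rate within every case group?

Critical: Mount Carmel 40/172 = 23.3%, Mercy 104/314 = 33.1% → Mercy
Severe: Mount Carmel 11/33 = 33.3%, Mercy 17/39 = 43.6% → Mercy
Mild: Mount Carmel 10/14 = 71.4%, Mercy 18/20 = 90.0% → Mercy
Moderate: Mount Carmel 46/76 = 60.5%, Mercy 39/57 = 68.4% → Mercy
Overall: Mount Carmel 107/295 = 36.3%, Mercy 178/430 = 41.4% → Mercy
Mercy wins overall and in every case group — no reversal.

Yes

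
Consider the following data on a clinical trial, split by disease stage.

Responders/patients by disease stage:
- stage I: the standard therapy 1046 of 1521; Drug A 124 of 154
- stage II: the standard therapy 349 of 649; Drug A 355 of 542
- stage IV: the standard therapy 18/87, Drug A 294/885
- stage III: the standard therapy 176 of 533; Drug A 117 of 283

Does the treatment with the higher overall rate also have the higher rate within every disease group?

No

Stage I: the standard therapy 1046/1521 = 68.8%, Drug A 124/154 = 80.5% → Drug A
Stage II: the standard therapy 349/649 = 53.8%, Drug A 355/542 = 65.5% → Drug A
Stage IV: the standard therapy 18/87 = 20.7%, Drug A 294/885 = 33.2% → Drug A
Stage III: the standard therapy 176/533 = 33.0%, Drug A 117/283 = 41.3% → Drug A
Overall: the standard therapy 1589/2790 = 57.0%, Drug A 890/1864 = 47.7% → the standard therapy
Drug A wins each disease group but the standard therapy wins overall — the comparison reverses. Drug A's patients skew toward stage IV, which has a lower base rate.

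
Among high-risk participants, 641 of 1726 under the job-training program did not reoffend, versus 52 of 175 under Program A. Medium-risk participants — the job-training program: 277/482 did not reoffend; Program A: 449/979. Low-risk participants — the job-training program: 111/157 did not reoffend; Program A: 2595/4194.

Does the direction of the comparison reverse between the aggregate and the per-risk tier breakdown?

High-risk: the job-training program 641/1726 = 37.1%, Program A 52/175 = 29.7% → the job-training program
Medium-risk: the job-training program 277/482 = 57.5%, Program A 449/979 = 45.9% → the job-training program
Low-risk: the job-training program 111/157 = 70.7%, Program A 2595/4194 = 61.9% → the job-training program
Overall: the job-training program 1029/2365 = 43.5%, Program A 3096/5348 = 57.9% → Program A
The job-training program wins each risk group but Program A wins overall — the comparison reverses. The job-training program's participants skew toward high-risk, which has a lower base rate.

Yes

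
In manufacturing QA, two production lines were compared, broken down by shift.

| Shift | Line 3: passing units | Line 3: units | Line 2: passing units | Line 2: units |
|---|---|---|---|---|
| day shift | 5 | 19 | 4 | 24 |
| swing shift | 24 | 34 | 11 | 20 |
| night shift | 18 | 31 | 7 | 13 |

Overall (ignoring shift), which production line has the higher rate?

Line 3

Day shift: Line 3 5/19 = 26.3%, Line 2 4/24 = 16.7% → Line 3
Swing shift: Line 3 24/34 = 70.6%, Line 2 11/20 = 55.0% → Line 3
Night shift: Line 3 18/31 = 58.1%, Line 2 7/13 = 53.8% → Line 3
Overall: Line 3 47/84 = 56.0%, Line 2 22/57 = 38.6% → Line 3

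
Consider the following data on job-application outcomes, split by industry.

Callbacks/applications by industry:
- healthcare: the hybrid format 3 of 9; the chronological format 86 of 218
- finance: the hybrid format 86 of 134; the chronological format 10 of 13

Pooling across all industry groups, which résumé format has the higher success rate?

Healthcare: the hybrid format 3/9 = 33.3%, the chronological format 86/218 = 39.4% → the chronological format
Finance: the hybrid format 86/134 = 64.2%, the chronological format 10/13 = 76.9% → the chronological format
Overall: the hybrid format 89/143 = 62.2%, the chronological format 96/231 = 41.6% → the hybrid format
(The chronological format wins every industry group but the hybrid format wins overall — the chronological format's applications skew toward the low-rate healthcare group.)

the hybrid format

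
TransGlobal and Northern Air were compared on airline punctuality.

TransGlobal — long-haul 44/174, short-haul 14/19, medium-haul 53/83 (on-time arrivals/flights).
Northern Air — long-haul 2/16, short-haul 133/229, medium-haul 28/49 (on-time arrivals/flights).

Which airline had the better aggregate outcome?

Long-haul: TransGlobal 44/174 = 25.3%, Northern Air 2/16 = 12.5% → TransGlobal
Short-haul: TransGlobal 14/19 = 73.7%, Northern Air 133/229 = 58.1% → TransGlobal
Medium-haul: TransGlobal 53/83 = 63.9%, Northern Air 28/49 = 57.1% → TransGlobal
Overall: TransGlobal 111/276 = 40.2%, Northern Air 163/294 = 55.4% → Northern Air
(TransGlobal wins every route group but Northern Air wins overall — TransGlobal's flights skew toward the low-rate long-haul group.)

Northern Air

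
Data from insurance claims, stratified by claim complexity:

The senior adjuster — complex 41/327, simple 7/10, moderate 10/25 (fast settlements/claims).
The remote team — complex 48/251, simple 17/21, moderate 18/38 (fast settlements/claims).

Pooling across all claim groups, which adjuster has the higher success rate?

Complex: the senior adjuster 41/327 = 12.5%, the remote team 48/251 = 19.1% → the remote team
Simple: the senior adjuster 7/10 = 70.0%, the remote team 17/21 = 81.0% → the remote team
Moderate: the senior adjuster 10/25 = 40.0%, the remote team 18/38 = 47.4% → the remote team
Overall: the senior adjuster 58/362 = 16.0%, the remote team 83/310 = 26.8% → the remote team

the remote team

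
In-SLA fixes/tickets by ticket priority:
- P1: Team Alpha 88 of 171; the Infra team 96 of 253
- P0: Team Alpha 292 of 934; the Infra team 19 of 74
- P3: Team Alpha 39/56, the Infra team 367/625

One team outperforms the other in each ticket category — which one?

P1: Team Alpha 88/171 = 51.5%, the Infra team 96/253 = 37.9% → Team Alpha
P0: Team Alpha 292/934 = 31.3%, the Infra team 19/74 = 25.7% → Team Alpha
P3: Team Alpha 39/56 = 69.6%, the Infra team 367/625 = 58.7% → Team Alpha
Team Alpha has the higher rate in all 3 groups.

Team Alpha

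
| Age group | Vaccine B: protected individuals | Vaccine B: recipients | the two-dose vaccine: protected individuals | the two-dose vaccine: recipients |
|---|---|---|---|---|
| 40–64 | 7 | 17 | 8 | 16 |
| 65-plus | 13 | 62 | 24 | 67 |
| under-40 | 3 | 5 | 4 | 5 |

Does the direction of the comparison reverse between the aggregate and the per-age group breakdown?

No

40–64: Vaccine B 7/17 = 41.2%, the two-dose vaccine 8/16 = 50.0% → the two-dose vaccine
65-plus: Vaccine B 13/62 = 21.0%, the two-dose vaccine 24/67 = 35.8% → the two-dose vaccine
Under-40: Vaccine B 3/5 = 60.0%, the two-dose vaccine 4/5 = 80.0% → the two-dose vaccine
Overall: Vaccine B 23/84 = 27.4%, the two-dose vaccine 36/88 = 40.9% → the two-dose vaccine
The two-dose vaccine wins overall and in every age group — no reversal.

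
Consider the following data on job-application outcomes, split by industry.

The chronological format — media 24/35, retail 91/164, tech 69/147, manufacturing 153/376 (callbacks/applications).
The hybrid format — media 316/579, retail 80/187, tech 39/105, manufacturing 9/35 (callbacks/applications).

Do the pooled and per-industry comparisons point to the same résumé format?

Media: the chronological format 24/35 = 68.6%, the hybrid format 316/579 = 54.6% → the chronological format
Retail: the chronological format 91/164 = 55.5%, the hybrid format 80/187 = 42.8% → the chronological format
Tech: the chronological format 69/147 = 46.9%, the hybrid format 39/105 = 37.1% → the chronological format
Manufacturing: the chronological format 153/376 = 40.7%, the hybrid format 9/35 = 25.7% → the chronological format
Overall: the chronological format 337/722 = 46.7%, the hybrid format 444/906 = 49.0% → the hybrid format
The chronological format wins each industry group but the hybrid format wins overall — the comparison reverses. The chronological format's applications skew toward manufacturing, which has a lower base rate.

No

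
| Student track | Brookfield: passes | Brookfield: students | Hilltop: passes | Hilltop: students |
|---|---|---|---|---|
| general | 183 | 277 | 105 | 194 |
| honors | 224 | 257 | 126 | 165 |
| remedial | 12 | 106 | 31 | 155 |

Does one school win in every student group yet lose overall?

General: Brookfield 183/277 = 66.1%, Hilltop 105/194 = 54.1% → Brookfield
Honors: Brookfield 224/257 = 87.2%, Hilltop 126/165 = 76.4% → Brookfield
Remedial: Brookfield 12/106 = 11.3%, Hilltop 31/155 = 20.0% → Hilltop
Overall: Brookfield 419/640 = 65.5%, Hilltop 262/514 = 51.0% → Brookfield
Neither sweeps: Brookfield wins 2 of 3 groups, Hilltop wins 1. Brookfield wins overall but not every group — no Simpson reversal.

No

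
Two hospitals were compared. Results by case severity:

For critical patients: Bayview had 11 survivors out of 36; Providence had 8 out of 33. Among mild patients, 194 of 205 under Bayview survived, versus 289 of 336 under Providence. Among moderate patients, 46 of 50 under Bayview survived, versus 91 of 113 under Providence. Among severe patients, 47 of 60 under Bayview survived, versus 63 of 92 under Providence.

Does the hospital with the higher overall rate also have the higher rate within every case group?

Critical: Bayview 11/36 = 30.6%, Providence 8/33 = 24.2% → Bayview
Mild: Bayview 194/205 = 94.6%, Providence 289/336 = 86.0% → Bayview
Moderate: Bayview 46/50 = 92.0%, Providence 91/113 = 80.5% → Bayview
Severe: Bayview 47/60 = 78.3%, Providence 63/92 = 68.5% → Bayview
Overall: Bayview 298/351 = 84.9%, Providence 451/574 = 78.6% → Bayview
Bayview wins overall and in every case group — no reversal.

Yes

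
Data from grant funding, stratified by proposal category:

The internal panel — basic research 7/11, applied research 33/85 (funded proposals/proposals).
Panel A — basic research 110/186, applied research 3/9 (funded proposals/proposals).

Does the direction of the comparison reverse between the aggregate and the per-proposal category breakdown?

Basic research: the internal panel 7/11 = 63.6%, Panel A 110/186 = 59.1% → the internal panel
Applied research: the internal panel 33/85 = 38.8%, Panel A 3/9 = 33.3% → the internal panel
Overall: the internal panel 40/96 = 41.7%, Panel A 113/195 = 57.9% → Panel A
The internal panel wins each proposal group but Panel A wins overall — the comparison reverses. The internal panel's proposals skew toward applied research, which has a lower base rate.

Yes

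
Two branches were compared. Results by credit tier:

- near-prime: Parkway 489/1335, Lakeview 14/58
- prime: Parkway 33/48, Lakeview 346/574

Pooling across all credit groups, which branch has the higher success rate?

Lakeview

Near-prime: Parkway 489/1335 = 36.6%, Lakeview 14/58 = 24.1% → Parkway
Prime: Parkway 33/48 = 68.8%, Lakeview 346/574 = 60.3% → Parkway
Overall: Parkway 522/1383 = 37.7%, Lakeview 360/632 = 57.0% → Lakeview
(Parkway wins every credit group but Lakeview wins overall — Parkway's applications skew toward the low-rate near-prime group.)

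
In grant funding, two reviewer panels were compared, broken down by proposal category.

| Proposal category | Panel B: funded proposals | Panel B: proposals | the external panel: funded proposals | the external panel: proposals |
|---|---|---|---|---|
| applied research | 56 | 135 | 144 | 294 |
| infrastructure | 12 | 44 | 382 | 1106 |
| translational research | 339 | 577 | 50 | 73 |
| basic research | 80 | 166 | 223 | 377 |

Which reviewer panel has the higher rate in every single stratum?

Applied research: Panel B 56/135 = 41.5%, the external panel 144/294 = 49.0% → the external panel
Infrastructure: Panel B 12/44 = 27.3%, the external panel 382/1106 = 34.5% → the external panel
Translational research: Panel B 339/577 = 58.8%, the external panel 50/73 = 68.5% → the external panel
Basic research: Panel B 80/166 = 48.2%, the external panel 223/377 = 59.2% → the external panel
The external panel has the higher rate in all 4 groups.

the external panel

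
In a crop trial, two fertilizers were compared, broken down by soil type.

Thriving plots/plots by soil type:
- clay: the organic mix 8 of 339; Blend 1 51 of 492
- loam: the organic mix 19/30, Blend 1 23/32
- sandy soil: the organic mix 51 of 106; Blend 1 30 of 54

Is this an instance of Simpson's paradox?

Clay: the organic mix 8/339 = 2.4%, Blend 1 51/492 = 10.4% → Blend 1
Loam: the organic mix 19/30 = 63.3%, Blend 1 23/32 = 71.9% → Blend 1
Sandy soil: the organic mix 51/106 = 48.1%, Blend 1 30/54 = 55.6% → Blend 1
Overall: the organic mix 78/475 = 16.4%, Blend 1 104/578 = 18.0% → Blend 1
Blend 1 wins overall and in every soil group — no reversal.

No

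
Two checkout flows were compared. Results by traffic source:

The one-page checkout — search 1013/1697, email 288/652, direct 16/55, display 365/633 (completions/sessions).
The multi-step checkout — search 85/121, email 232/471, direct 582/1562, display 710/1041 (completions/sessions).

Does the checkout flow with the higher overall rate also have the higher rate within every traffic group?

Search: the one-page checkout 1013/1697 = 59.7%, the multi-step checkout 85/121 = 70.2% → the multi-step checkout
Email: the one-page checkout 288/652 = 44.2%, the multi-step checkout 232/471 = 49.3% → the multi-step checkout
Direct: the one-page checkout 16/55 = 29.1%, the multi-step checkout 582/1562 = 37.3% → the multi-step checkout
Display: the one-page checkout 365/633 = 57.7%, the multi-step checkout 710/1041 = 68.2% → the multi-step checkout
Overall: the one-page checkout 1682/3037 = 55.4%, the multi-step checkout 1609/3195 = 50.4% → the one-page checkout
The multi-step checkout wins each traffic group but the one-page checkout wins overall — the comparison reverses. The multi-step checkout's sessions skew toward direct, which has a lower base rate.

No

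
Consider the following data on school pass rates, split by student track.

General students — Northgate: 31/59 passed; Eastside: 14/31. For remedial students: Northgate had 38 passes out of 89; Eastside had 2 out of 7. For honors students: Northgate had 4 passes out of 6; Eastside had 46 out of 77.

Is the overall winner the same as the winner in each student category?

General: Northgate 31/59 = 52.5%, Eastside 14/31 = 45.2% → Northgate
Remedial: Northgate 38/89 = 42.7%, Eastside 2/7 = 28.6% → Northgate
Honors: Northgate 4/6 = 66.7%, Eastside 46/77 = 59.7% → Northgate
Overall: Northgate 73/154 = 47.4%, Eastside 62/115 = 53.9% → Eastside
Northgate wins each student group but Eastside wins overall — the comparison reverses. Northgate's students skew toward remedial, which has a lower base rate.

No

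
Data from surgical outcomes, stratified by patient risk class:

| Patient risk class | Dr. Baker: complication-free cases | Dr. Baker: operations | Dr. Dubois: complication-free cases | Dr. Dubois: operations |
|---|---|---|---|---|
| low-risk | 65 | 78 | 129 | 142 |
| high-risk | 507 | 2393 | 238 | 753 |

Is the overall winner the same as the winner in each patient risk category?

Yes

Low-risk: Dr. Baker 65/78 = 83.3%, Dr. Dubois 129/142 = 90.8% → Dr. Dubois
High-risk: Dr. Baker 507/2393 = 21.2%, Dr. Dubois 238/753 = 31.6% → Dr. Dubois
Overall: Dr. Baker 572/2471 = 23.1%, Dr. Dubois 367/895 = 41.0% → Dr. Dubois
Dr. Dubois wins overall and in every patient risk group — no reversal.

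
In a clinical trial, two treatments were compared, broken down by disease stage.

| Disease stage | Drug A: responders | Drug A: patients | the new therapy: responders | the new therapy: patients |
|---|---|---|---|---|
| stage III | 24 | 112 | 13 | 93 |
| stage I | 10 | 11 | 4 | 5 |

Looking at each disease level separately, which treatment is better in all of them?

Stage III: Drug A 24/112 = 21.4%, the new therapy 13/93 = 14.0% → Drug A
Stage I: Drug A 10/11 = 90.9%, the new therapy 4/5 = 80.0% → Drug A
Drug A has the higher rate in both groups.

Drug A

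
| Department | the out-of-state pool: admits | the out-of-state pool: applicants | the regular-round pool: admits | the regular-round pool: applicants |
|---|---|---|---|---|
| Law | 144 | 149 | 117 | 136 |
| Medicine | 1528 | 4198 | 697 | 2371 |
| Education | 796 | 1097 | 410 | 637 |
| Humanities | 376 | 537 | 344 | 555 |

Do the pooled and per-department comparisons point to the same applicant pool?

Yes

Law: the out-of-state pool 144/149 = 96.6%, the regular-round pool 117/136 = 86.0% → the out-of-state pool
Medicine: the out-of-state pool 1528/4198 = 36.4%, the regular-round pool 697/2371 = 29.4% → the out-of-state pool
Education: the out-of-state pool 796/1097 = 72.6%, the regular-round pool 410/637 = 64.4% → the out-of-state pool
Humanities: the out-of-state pool 376/537 = 70.0%, the regular-round pool 344/555 = 62.0% → the out-of-state pool
Overall: the out-of-state pool 2844/5981 = 47.6%, the regular-round pool 1568/3699 = 42.4% → the out-of-state pool
The out-of-state pool wins overall and in every department group — no reversal.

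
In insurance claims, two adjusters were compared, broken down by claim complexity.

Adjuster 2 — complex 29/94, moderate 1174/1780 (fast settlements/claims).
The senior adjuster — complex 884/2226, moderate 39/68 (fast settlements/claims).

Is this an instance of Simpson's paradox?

No

Complex: Adjuster 2 29/94 = 30.9%, the senior adjuster 884/2226 = 39.7% → the senior adjuster
Moderate: Adjuster 2 1174/1780 = 66.0%, the senior adjuster 39/68 = 57.4% → Adjuster 2
Overall: Adjuster 2 1203/1874 = 64.2%, the senior adjuster 923/2294 = 40.2% → Adjuster 2
Neither sweeps: Adjuster 2 wins 1 of 2 groups, the senior adjuster wins 1. Adjuster 2 wins overall but not every group — no Simpson reversal.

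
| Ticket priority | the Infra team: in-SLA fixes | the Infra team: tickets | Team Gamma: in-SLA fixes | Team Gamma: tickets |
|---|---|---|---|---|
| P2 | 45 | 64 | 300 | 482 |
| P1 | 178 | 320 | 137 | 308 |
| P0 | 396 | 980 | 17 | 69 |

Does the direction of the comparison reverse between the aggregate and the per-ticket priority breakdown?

P2: the Infra team 45/64 = 70.3%, Team Gamma 300/482 = 62.2% → the Infra team
P1: the Infra team 178/320 = 55.6%, Team Gamma 137/308 = 44.5% → the Infra team
P0: the Infra team 396/980 = 40.4%, Team Gamma 17/69 = 24.6% → the Infra team
Overall: the Infra team 619/1364 = 45.4%, Team Gamma 454/859 = 52.9% → Team Gamma
The Infra team wins each ticket group but Team Gamma wins overall — the comparison reverses. The Infra team's tickets skew toward P0, which has a lower base rate.

Yes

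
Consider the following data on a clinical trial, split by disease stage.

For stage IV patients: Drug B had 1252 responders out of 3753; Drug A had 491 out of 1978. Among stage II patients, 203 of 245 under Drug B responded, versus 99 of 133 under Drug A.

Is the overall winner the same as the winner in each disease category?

Stage IV: Drug B 1252/3753 = 33.4%, Drug A 491/1978 = 24.8% → Drug B
Stage II: Drug B 203/245 = 82.9%, Drug A 99/133 = 74.4% → Drug B
Overall: Drug B 1455/3998 = 36.4%, Drug A 590/2111 = 27.9% → Drug B
Drug B wins overall and in every disease group — no reversal.

Yes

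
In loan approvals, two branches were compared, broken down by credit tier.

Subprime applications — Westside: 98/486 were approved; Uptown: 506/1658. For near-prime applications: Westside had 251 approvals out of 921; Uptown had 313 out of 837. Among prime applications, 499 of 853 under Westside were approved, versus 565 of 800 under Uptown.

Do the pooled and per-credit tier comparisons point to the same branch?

Yes

Subprime: Westside 98/486 = 20.2%, Uptown 506/1658 = 30.5% → Uptown
Near-prime: Westside 251/921 = 27.3%, Uptown 313/837 = 37.4% → Uptown
Prime: Westside 499/853 = 58.5%, Uptown 565/800 = 70.6% → Uptown
Overall: Westside 848/2260 = 37.5%, Uptown 1384/3295 = 42.0% → Uptown
Uptown wins overall and in every credit group — no reversal.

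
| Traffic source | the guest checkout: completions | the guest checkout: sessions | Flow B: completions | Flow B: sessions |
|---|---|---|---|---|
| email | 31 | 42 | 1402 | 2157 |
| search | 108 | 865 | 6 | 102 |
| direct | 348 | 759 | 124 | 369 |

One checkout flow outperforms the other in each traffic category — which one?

the guest checkout

Email: the guest checkout 31/42 = 73.8%, Flow B 1402/2157 = 65.0% → the guest checkout
Search: the guest checkout 108/865 = 12.5%, Flow B 6/102 = 5.9% → the guest checkout
Direct: the guest checkout 348/759 = 45.8%, Flow B 124/369 = 33.6% → the guest checkout
The guest checkout has the higher rate in all 3 groups.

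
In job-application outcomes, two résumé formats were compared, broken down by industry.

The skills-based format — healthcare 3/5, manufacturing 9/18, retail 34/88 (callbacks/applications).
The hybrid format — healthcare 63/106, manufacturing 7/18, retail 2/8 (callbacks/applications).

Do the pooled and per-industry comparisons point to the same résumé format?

Healthcare: the skills-based format 3/5 = 60.0%, the hybrid format 63/106 = 59.4% → the skills-based format
Manufacturing: the skills-based format 9/18 = 50.0%, the hybrid format 7/18 = 38.9% → the skills-based format
Retail: the skills-based format 34/88 = 38.6%, the hybrid format 2/8 = 25.0% → the skills-based format
Overall: the skills-based format 46/111 = 41.4%, the hybrid format 72/132 = 54.5% → the hybrid format
The skills-based format wins each industry group but the hybrid format wins overall — the comparison reverses. The skills-based format's applications skew toward retail, which has a lower base rate.

No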